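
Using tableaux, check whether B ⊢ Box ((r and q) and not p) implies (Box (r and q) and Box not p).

Tableau for the negation not (Box ((r and q) and not p) implies (Box (r and q) and Box not p)):
1. not (Box ((r and q) and not p) implies (Box (r and q) and Box not p)), 0
2. Box ((r and q) and not p), 0
3. not (Box (r and q) and Box not p), 0
4. (r and q) and not p, 0
5. r and q, 0
6. not p, 0
7. r, 0
8. q, 0
9. not Box (r and q), 0
10. not (r and q), 1
11. (r and q) and not p, 1
12. r and q, 1
13. not p, 1
14. r, 1
15. q, 1
16. not q, 1
Accessibility: 0R0, 0R1, 1R0, 1R1
Branch closes: q and not q both at 1.
Every branch of the negation's tableau closes; the branch above is one of them.

Yes, valid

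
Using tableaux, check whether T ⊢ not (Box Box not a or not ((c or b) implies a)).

Invalid (countermodel exists)

Tableau for the negation Box Box not a or not ((c or b) implies a):
1. Box Box not a or not ((c or b) implies a), u
2. not ((c or b) implies a), u
3. c or b, u
4. not a, u
5. b, u
Accessibility: uRu
The negation has an open branch (countermodel exists).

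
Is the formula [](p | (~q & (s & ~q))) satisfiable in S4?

1. [](p | (~q & (s & ~q))), u
2. p | (~q & (s & ~q)), u
3. ~q & (s & ~q), u
4. ~q, u
5. s & ~q, u
6. s, u
Accessibility: uRu

Satisfiable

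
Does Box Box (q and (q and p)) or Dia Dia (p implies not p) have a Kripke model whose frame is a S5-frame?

Satisfiable (open branch found)

1. Box Box (q and (q and p)) or Dia Dia (p implies not p), 0
2. Dia Dia (p implies not p), 0   [or-rule on 1 (branches; this branch)]
3. Dia (p implies not p), 1   [Dia-rule on 2: fresh world 1, 0R1]
4. p implies not p, 2   [Dia-rule on 3: fresh world 2, 1R2]
5. not p, 2   [implies-rule on 4 (branches; this branch)]
Accessibility: 0R0, 0R1, 0R2, 1R0, 1R1, 1R2, 2R0, 2R1, 2R2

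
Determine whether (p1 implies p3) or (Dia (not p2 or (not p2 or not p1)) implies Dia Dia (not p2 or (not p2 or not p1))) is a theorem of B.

Tableau for the negation not ((p1 implies p3) or (Dia (not p2 or (not p2 or not p1)) implies Dia Dia (not p2 or (not p2 or not p1)))):
1. not ((p1 implies p3) or (Dia (not p2 or (not p2 or not p1)) implies Dia Dia (not p2 or (not p2 or not p1)))), 0
2. not (p1 implies p3), 0
3. not (Dia (not p2 or (not p2 or not p1)) implies Dia Dia (not p2 or (not p2 or not p1))), 0
4. p1, 0
5. not p3, 0
6. Dia (not p2 or (not p2 or not p1)), 0
7. not Dia Dia (not p2 or (not p2 or not p1)), 0
8. not Dia (not p2 or (not p2 or not p1)), 0
9. not (not p2 or (not p2 or not p1)), 0
10. p2, 0
11. not (not p2 or not p1), 0
12. not p2 or (not p2 or not p1), 1
13. not Dia (not p2 or (not p2 or not p1)), 1
14. not (not p2 or (not p2 or not p1)), 1
15. p2, 1
16. not (not p2 or not p1), 1
17. p1, 1
18. not p2 or not p1, 1
19. not p1, 1
Accessibility: 0R0, 0R1, 1R0, 1R1
Branch closes: p1 and not p1 both at 1.
All branches of the negation close; one closing branch shown above.

Valid in B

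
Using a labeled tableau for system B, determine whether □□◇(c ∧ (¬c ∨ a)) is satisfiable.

1. □□◇(c ∧ (¬c ∨ a)), w0
2. □◇(c ∧ (¬c ∨ a)), w0
3. ◇(c ∧ (¬c ∨ a)), w0
4. c ∧ (¬c ∨ a), w1
5. c, w1
6. ¬c ∨ a, w1
7. □◇(c ∧ (¬c ∨ a)), w1
8. ◇(c ∧ (¬c ∨ a)), w1
9. a, w1
10. c ∧ (¬c ∨ a), w2
11. c, w2
12. ¬c ∨ a, w2
13. ◇(c ∧ (¬c ∨ a)), w2
14. a, w2
15. c ∧ (¬c ∨ a), w3
16. c, w3
17. ¬c ∨ a, w3
18. a, w3
Accessibility: w0Rw0, w0Rw1, w1Rw0, w1Rw1, w1Rw2, w2Rw1, w2Rw2, w2Rw3, w3Rw2, w3Rw3

Satisfiable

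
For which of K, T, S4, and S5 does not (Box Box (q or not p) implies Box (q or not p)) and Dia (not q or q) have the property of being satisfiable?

K

T-tableau for the formula:
1. not (Box Box (q or not p) implies Box (q or not p)) and Dia (not q or q), 0
2. not (Box Box (q or not p) implies Box (q or not p)), 0   [and-rule on 1]
3. Dia (not q or q), 0   [and-rule on 1]
4. Box Box (q or not p), 0   [neg-implies-rule on 2]
5. not Box (q or not p), 0   [neg-implies-rule on 2]
6. Box (q or not p), 0   [Box-rule on 4 via 0R0]
7. q or not p, 0   [Box-rule on 6 via 0R0]
8. not p, 0   [or-rule on 7 (branches; this branch)]
9. not q or q, 1   [Dia-rule on 3: fresh world 1, 0R1]
10. Box (q or not p), 1   [Box-rule on 4 via 0R1]
11. q or not p, 1   [Box-rule on 6 via 0R1]
12. q, 1   [or-rule on 9 (branches; this branch)]
13. not p, 1   [or-rule on 11 (branches; this branch)]
14. not (q or not p), 2   [neg-Box-rule on 5: fresh world 2, 0R2]
15. not q, 2   [neg-or-rule on 14]
16. p, 2   [neg-or-rule on 14]
17. Box (q or not p), 2   [Box-rule on 4 via 0R2]
18. q or not p, 2   [Box-rule on 6 via 0R2]
19. not p, 2   [or-rule on 18 (branches; this branch)]
Accessibility: 0R0, 0R1, 0R2, 1R1, 2R2
Branch closes: p and not p both at 2.
Every branch closes (one shown): unsatisfiable in T, hence also in S4, S5 (every S4/S5-frame is a T-frame).
K-tableau for the formula:
1. not (Box Box (q or not p) implies Box (q or not p)) and Dia (not q or q), 0
2. not (Box Box (q or not p) implies Box (q or not p)), 0   [and-rule on 1]
3. Dia (not q or q), 0   [and-rule on 1]
4. Box Box (q or not p), 0   [neg-implies-rule on 2]
5. not Box (q or not p), 0   [neg-implies-rule on 2]
6. not q or q, 1   [Dia-rule on 3: fresh world 1, 0R1]
7. Box (q or not p), 1   [Box-rule on 4 via 0R1]
8. q, 1   [or-rule on 6 (branches; this branch)]
9. not (q or not p), 2   [neg-Box-rule on 5: fresh world 2, 0R2]
10. not q, 2   [neg-or-rule on 9]
11. p, 2   [neg-or-rule on 9]
12. Box (q or not p), 2   [Box-rule on 4 via 0R2]
Accessibility: 0R1, 0R2
Complete open branch: satisfiable in K.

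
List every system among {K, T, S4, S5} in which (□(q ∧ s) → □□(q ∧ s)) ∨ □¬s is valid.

S4, S5

T-tableau for the negation ¬((□(q ∧ s) → □□(q ∧ s)) ∨ □¬s):
1. ¬((□(q ∧ s) → □□(q ∧ s)) ∨ □¬s), 0
2. ¬(□(q ∧ s) → □□(q ∧ s)), 0
3. ¬□¬s, 0
4. □(q ∧ s), 0
5. ¬□□(q ∧ s), 0
6. q ∧ s, 0
7. q, 0
8. s, 0
9. s, 1
10. q ∧ s, 1
11. q, 1
12. ¬□(q ∧ s), 2
13. q ∧ s, 2
14. q, 2
15. s, 2
16. ¬(q ∧ s), 3
17. ¬s, 3
Accessibility: 0R0, 0R1, 0R2, 1R1, 2R2, 2R3, 3R3
Complete open branch: countermodel on a T-frame, so not valid in T, nor in K (the same frame is also a K-frame).
S4-tableau for the negation ¬((□(q ∧ s) → □□(q ∧ s)) ∨ □¬s):
1. ¬((□(q ∧ s) → □□(q ∧ s)) ∨ □¬s), 0
2. ¬(□(q ∧ s) → □□(q ∧ s)), 0
3. ¬□¬s, 0
4. □(q ∧ s), 0
5. ¬□□(q ∧ s), 0
6. q ∧ s, 0
7. q, 0
8. s, 0
9. s, 1
10. q ∧ s, 1
11. q, 1
12. ¬□(q ∧ s), 2
13. q ∧ s, 2
14. q, 2
15. s, 2
16. ¬(q ∧ s), 3
17. q ∧ s, 3
18. q, 3
19. s, 3
20. ¬s, 3
Accessibility: 0R0, 0R1, 0R2, 0R3, 1R1, 2R2, 2R3, 3R3
Branch closes: s and ¬s both at 3.
Every branch closes (one shown): valid in S4, hence also in S5 (every theorem of S4 is a theorem of S5).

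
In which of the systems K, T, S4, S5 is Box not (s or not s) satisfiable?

K

K-tableau for the formula:
1. Box not (s or not s), 0
Complete open branch: satisfiable in K.
T-tableau for the formula:
1. Box not (s or not s), 0
2. not (s or not s), 0
3. not s, 0
4. s, 0
Accessibility: 0R0
Branch closes: s and not s both at 0.
Every branch closes (one shown): unsatisfiable in T, hence also in S4, S5 (every S4/S5-frame is a T-frame).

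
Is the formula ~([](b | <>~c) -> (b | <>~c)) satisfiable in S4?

1. ~([](b | <>~c) -> (b | <>~c)), u
2. [](b | <>~c), u
3. ~(b | <>~c), u
4. ~b, u
5. ~<>~c, u
6. b | <>~c, u
7. c, u
8. <>~c, u
9. ~c, v
10. b | <>~c, v
11. c, v
Accessibility: uRu, uRv, vRv
Branch closes: c and ~c both at v.
(One branch shown.) All branches close.

Unsatisfiable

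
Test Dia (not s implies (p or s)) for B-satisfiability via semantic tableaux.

1. Dia (not s implies (p or s)), 0
2. not s implies (p or s), 1
3. p or s, 1
4. s, 1
Accessibility: 0R0, 0R1, 1R0, 1R1

Yes, satisfiable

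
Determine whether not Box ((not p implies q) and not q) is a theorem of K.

No, not valid

Tableau for the negation Box ((not p implies q) and not q):
1. Box ((not p implies q) and not q), w0
The negation has an open branch (countermodel exists).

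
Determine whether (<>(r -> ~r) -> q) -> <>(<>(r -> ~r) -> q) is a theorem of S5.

Tableau for the negation ~((<>(r -> ~r) -> q) -> <>(<>(r -> ~r) -> q)):
1. ~((<>(r -> ~r) -> q) -> <>(<>(r -> ~r) -> q)), u
2. <>(r -> ~r) -> q, u   [~->-rule on 1]
3. ~<>(<>(r -> ~r) -> q), u   [~->-rule on 1]
4. ~(<>(r -> ~r) -> q), u   [~<>-rule on 3 via uRu]
5. <>(r -> ~r), u   [~->-rule on 4]
6. ~q, u   [~->-rule on 4]
7. ~<>(r -> ~r), u   [->-rule on 2 (branches; this branch)]
8. ~(r -> ~r), u   [~<>-rule on 7 via uRu]
9. r, u   [~->-rule on 8]
10. r -> ~r, v   [<>-rule on 5: fresh world v, uRv]
11. ~(<>(r -> ~r) -> q), v   [~<>-rule on 3 via uRv]
12. <>(r -> ~r), v   [~->-rule on 11]
13. ~q, v   [~->-rule on 11]
14. ~(r -> ~r), v   [~<>-rule on 7 via uRv]
15. r, v   [~->-rule on 14]
16. ~r, v   [->-rule on 10 (branches; this branch)]
Accessibility: uRu, uRv, vRu, vRv
Branch closes: r and ~r both at v.
All branches of the negation close; one closing branch shown above.

Valid in S5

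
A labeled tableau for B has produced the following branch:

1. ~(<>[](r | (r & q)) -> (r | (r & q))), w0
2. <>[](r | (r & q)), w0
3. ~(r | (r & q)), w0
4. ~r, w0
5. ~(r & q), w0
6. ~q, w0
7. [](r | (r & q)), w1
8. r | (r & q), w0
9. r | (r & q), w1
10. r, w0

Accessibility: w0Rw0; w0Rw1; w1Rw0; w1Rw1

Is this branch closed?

Yes, closed

Both r and ~r appear at w0.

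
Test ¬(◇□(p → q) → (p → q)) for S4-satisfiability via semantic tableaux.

1. ¬(◇□(p → q) → (p → q)), u
2. ◇□(p → q), u
3. ¬(p → q), u
4. p, u
5. ¬q, u
6. □(p → q), v
7. p → q, v
8. q, v
Accessibility: uRu, uRv, vRv

Satisfiable (open branch found)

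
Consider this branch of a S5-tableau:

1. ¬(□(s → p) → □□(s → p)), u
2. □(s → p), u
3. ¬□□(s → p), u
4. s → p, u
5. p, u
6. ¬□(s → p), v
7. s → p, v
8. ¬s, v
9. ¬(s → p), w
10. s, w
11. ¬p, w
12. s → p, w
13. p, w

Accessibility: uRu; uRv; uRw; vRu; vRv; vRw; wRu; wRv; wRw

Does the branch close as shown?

Both p and ¬p appear at w.

Yes, closed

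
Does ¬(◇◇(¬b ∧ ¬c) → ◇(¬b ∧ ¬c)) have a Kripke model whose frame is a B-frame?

1. ¬(◇◇(¬b ∧ ¬c) → ◇(¬b ∧ ¬c)), 0
2. ◇◇(¬b ∧ ¬c), 0   [¬→-rule on 1]
3. ¬◇(¬b ∧ ¬c), 0   [¬→-rule on 1]
4. ¬(¬b ∧ ¬c), 0   [¬◇-rule on 3 via 0R0]
5. c, 0   [¬∧-rule on 4 (branches; this branch)]
6. ◇(¬b ∧ ¬c), 1   [◇-rule on 2: fresh world 1, 0R1]
7. ¬(¬b ∧ ¬c), 1   [¬◇-rule on 3 via 0R1]
8. c, 1   [¬∧-rule on 7 (branches; this branch)]
9. ¬b ∧ ¬c, 2   [◇-rule on 6: fresh world 2, 1R2]
10. ¬b, 2   [∧-rule on 9]
11. ¬c, 2   [∧-rule on 9]
Accessibility: 0R0, 0R1, 1R0, 1R1, 1R2, 2R1, 2R2

Yes, satisfiable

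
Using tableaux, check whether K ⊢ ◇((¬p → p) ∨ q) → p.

Tableau for the negation ¬(◇((¬p → p) ∨ q) → p):
1. ¬(◇((¬p → p) ∨ q) → p), 0
2. ◇((¬p → p) ∨ q), 0
3. ¬p, 0
4. (¬p → p) ∨ q, 1
5. q, 1
Accessibility: 0R1
The negation has an open branch (countermodel exists).

No, not valid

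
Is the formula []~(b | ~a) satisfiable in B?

Satisfiable (open branch found)

1. []~(b | ~a), 0
2. ~(b | ~a), 0   [[]-rule on 1 via 0R0]
3. ~b, 0   [~|-rule on 2]
4. a, 0   [~|-rule on 2]
Accessibility: 0R0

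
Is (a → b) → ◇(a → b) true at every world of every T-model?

Valid in T

Tableau for the negation ¬((a → b) → ◇(a → b)):
1. ¬((a → b) → ◇(a → b)), 0
2. a → b, 0   [¬→-rule on 1]
3. ¬◇(a → b), 0   [¬→-rule on 1]
4. ¬(a → b), 0   [¬◇-rule on 3 via 0R0]
5. a, 0   [¬→-rule on 4]
6. ¬b, 0   [¬→-rule on 4]
7. b, 0   [→-rule on 2 (branches; this branch)]
Accessibility: 0R0
Branch closes: b and ¬b both at 0.
All branches of the negation close; one closing branch shown above.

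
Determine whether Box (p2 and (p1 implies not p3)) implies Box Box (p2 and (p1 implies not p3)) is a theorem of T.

Tableau for the negation not (Box (p2 and (p1 implies not p3)) implies Box Box (p2 and (p1 implies not p3))):
1. not (Box (p2 and (p1 implies not p3)) implies Box Box (p2 and (p1 implies not p3))), w0
2. Box (p2 and (p1 implies not p3)), w0
3. not Box Box (p2 and (p1 implies not p3)), w0
4. p2 and (p1 implies not p3), w0
5. p2, w0
6. p1 implies not p3, w0
7. not p3, w0
8. not Box (p2 and (p1 implies not p3)), w1
9. p2 and (p1 implies not p3), w1
10. p2, w1
11. p1 implies not p3, w1
12. not p3, w1
13. not (p2 and (p1 implies not p3)), w2
14. not (p1 implies not p3), w2
15. p1, w2
16. p3, w2
Accessibility: w0Rw0, w0Rw1, w1Rw1, w1Rw2, w2Rw2
The negation has an open branch (countermodel exists).

Not valid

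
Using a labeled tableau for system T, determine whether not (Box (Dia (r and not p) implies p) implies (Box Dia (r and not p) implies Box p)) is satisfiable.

1. not (Box (Dia (r and not p) implies p) implies (Box Dia (r and not p) implies Box p)), u
2. Box (Dia (r and not p) implies p), u
3. not (Box Dia (r and not p) implies Box p), u
4. Box Dia (r and not p), u
5. not Box p, u
6. Dia (r and not p) implies p, u
7. Dia (r and not p), u
8. not Dia (r and not p), u
9. not (r and not p), u
10. p, u
11. not p, v
12. Dia (r and not p) implies p, v
13. Dia (r and not p), v
14. not (r and not p), v
15. not Dia (r and not p), v
16. not r, v
17. r and not p, w
18. r, w
19. not p, w
20. Dia (r and not p) implies p, w
21. Dia (r and not p), w
22. not (r and not p), w
23. not Dia (r and not p), w
24. p, w
Accessibility: uRu, uRv, uRw, vRv, wRw
Branch closes: p and not p both at w.
All branches of the tableau close; one closing branch shown above.

Unsatisfiable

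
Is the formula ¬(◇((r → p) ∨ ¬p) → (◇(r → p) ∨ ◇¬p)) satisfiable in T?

1. ¬(◇((r → p) ∨ ¬p) → (◇(r → p) ∨ ◇¬p)), u
2. ◇((r → p) ∨ ¬p), u   [¬→-rule on 1]
3. ¬(◇(r → p) ∨ ◇¬p), u   [¬→-rule on 1]
4. ¬◇(r → p), u   [¬∨-rule on 3]
5. ¬◇¬p, u   [¬∨-rule on 3]
6. ¬(r → p), u   [¬◇-rule on 4 via uRu]
7. r, u   [¬→-rule on 6]
8. ¬p, u   [¬→-rule on 6]
9. p, u   [¬◇-rule on 5 via uRu]
Accessibility: uRu
Branch closes: p and ¬p both at u.
All branches of the tableau close; one closing branch shown above.

No, unsatisfiable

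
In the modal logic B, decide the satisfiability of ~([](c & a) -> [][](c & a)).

Yes, satisfiable

1. ~([](c & a) -> [][](c & a)), u
2. [](c & a), u   [~->-rule on 1]
3. ~[][](c & a), u   [~->-rule on 1]
4. c & a, u   [[]-rule on 2 via uRu]
5. c, u   [&-rule on 4]
6. a, u   [&-rule on 4]
7. ~[](c & a), v   [~[]-rule on 3: fresh world v, uRv]
8. c & a, v   [[]-rule on 2 via uRv]
9. c, v   [&-rule on 8]
10. a, v   [&-rule on 8]
11. ~(c & a), w   [~[]-rule on 7: fresh world w, vRw]
12. ~a, w   [~&-rule on 11 (branches; this branch)]
Accessibility: uRu, uRv, vRu, vRv, vRw, wRv, wRw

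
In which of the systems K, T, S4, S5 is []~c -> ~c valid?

K-tableau for the negation ~([]~c -> ~c):
1. ~([]~c -> ~c), w0
2. []~c, w0   [~->-rule on 1]
3. c, w0   [~->-rule on 1]
Complete open branch: countermodel on a K-frame, so not valid in K.
T-tableau for the negation ~([]~c -> ~c):
1. ~([]~c -> ~c), w0
2. []~c, w0   [~->-rule on 1]
3. c, w0   [~->-rule on 1]
4. ~c, w0   [[]-rule on 2 via w0Rw0]
Accessibility: w0Rw0
Branch closes: c and ~c both at w0.
Every branch closes (one shown): valid in T, hence also in S4, S5 (every theorem of T is a theorem of S4 and S5).

T, S4, S5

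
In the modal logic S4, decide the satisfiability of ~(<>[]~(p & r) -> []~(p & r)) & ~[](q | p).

Satisfiable

1. ~(<>[]~(p & r) -> []~(p & r)) & ~[](q | p), u
2. ~(<>[]~(p & r) -> []~(p & r)), u
3. ~[](q | p), u
4. <>[]~(p & r), u
5. ~[]~(p & r), u
6. ~(q | p), v
7. ~q, v
8. ~p, v
9. []~(p & r), w
10. ~(p & r), w
11. ~r, w
12. p & r, x
13. p, x
14. r, x
Accessibility: uRu, uRv, uRw, uRx, vRv, wRw, xRx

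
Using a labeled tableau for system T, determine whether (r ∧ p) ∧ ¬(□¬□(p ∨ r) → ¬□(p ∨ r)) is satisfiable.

1. (r ∧ p) ∧ ¬(□¬□(p ∨ r) → ¬□(p ∨ r)), u
2. r ∧ p, u
3. ¬(□¬□(p ∨ r) → ¬□(p ∨ r)), u
4. r, u
5. p, u
6. □¬□(p ∨ r), u
7. □(p ∨ r), u
8. ¬□(p ∨ r), u
9. p ∨ r, u
10. ¬(p ∨ r), v
11. ¬p, v
12. ¬r, v
13. ¬□(p ∨ r), v
14. p ∨ r, v
15. r, v
Accessibility: uRu, uRv, vRv
Branch closes: r and ¬r both at v.
All branches of the tableau close; one closing branch shown above.

Unsatisfiable (every branch closes)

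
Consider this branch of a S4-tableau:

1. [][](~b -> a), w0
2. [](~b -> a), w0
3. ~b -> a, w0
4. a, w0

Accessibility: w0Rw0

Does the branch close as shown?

No world carries both an atom and its negation.

No, open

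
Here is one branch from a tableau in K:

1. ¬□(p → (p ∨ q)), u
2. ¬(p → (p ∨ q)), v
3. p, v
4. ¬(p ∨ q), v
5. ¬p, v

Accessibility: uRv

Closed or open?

Both p and ¬p appear at v.

Closed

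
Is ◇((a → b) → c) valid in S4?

Tableau for the negation ¬◇((a → b) → c):
1. ¬◇((a → b) → c), 0
2. ¬((a → b) → c), 0
3. a → b, 0
4. ¬c, 0
5. b, 0
Accessibility: 0R0
The negation has an open branch (countermodel exists).

Invalid (countermodel exists)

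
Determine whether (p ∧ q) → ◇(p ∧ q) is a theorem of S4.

Yes, valid

Tableau for the negation ¬((p ∧ q) → ◇(p ∧ q)):
1. ¬((p ∧ q) → ◇(p ∧ q)), u
2. p ∧ q, u
3. ¬◇(p ∧ q), u
4. p, u
5. q, u
6. ¬(p ∧ q), u
7. ¬q, u
Accessibility: uRu
Branch closes: q and ¬q both at u.
Every branch of the negation's tableau closes; the branch above is one of them.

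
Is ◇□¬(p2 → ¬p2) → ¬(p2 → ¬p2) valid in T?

Tableau for the negation ¬(◇□¬(p2 → ¬p2) → ¬(p2 → ¬p2)):
1. ¬(◇□¬(p2 → ¬p2) → ¬(p2 → ¬p2)), 0
2. ◇□¬(p2 → ¬p2), 0
3. p2 → ¬p2, 0
4. ¬p2, 0
5. □¬(p2 → ¬p2), 1
6. ¬(p2 → ¬p2), 1
7. p2, 1
Accessibility: 0R0, 0R1, 1R1
The negation has an open branch (countermodel exists).

Invalid (countermodel exists)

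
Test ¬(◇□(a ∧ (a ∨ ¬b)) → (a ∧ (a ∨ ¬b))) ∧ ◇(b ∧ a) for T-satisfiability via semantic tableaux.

1. ¬(◇□(a ∧ (a ∨ ¬b)) → (a ∧ (a ∨ ¬b))) ∧ ◇(b ∧ a), 0
2. ¬(◇□(a ∧ (a ∨ ¬b)) → (a ∧ (a ∨ ¬b))), 0
3. ◇(b ∧ a), 0
4. ◇□(a ∧ (a ∨ ¬b)), 0
5. ¬(a ∧ (a ∨ ¬b)), 0
6. ¬(a ∨ ¬b), 0
7. ¬a, 0
8. b, 0
9. b ∧ a, 1
10. b, 1
11. a, 1
12. □(a ∧ (a ∨ ¬b)), 2
13. a ∧ (a ∨ ¬b), 2
14. a, 2
15. a ∨ ¬b, 2
16. ¬b, 2
Accessibility: 0R0, 0R1, 0R2, 1R1, 2R2

Satisfiable (open branch found)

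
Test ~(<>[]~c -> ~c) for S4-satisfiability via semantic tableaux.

1. ~(<>[]~c -> ~c), 0
2. <>[]~c, 0
3. c, 0
4. []~c, 1
5. ~c, 1
Accessibility: 0R0, 0R1, 1R1

Satisfiable (open branch found)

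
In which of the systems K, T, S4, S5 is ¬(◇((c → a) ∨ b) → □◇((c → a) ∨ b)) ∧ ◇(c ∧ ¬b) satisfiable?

K, T, S4

S5-tableau for the formula:
1. ¬(◇((c → a) ∨ b) → □◇((c → a) ∨ b)) ∧ ◇(c ∧ ¬b), u
2. ¬(◇((c → a) ∨ b) → □◇((c → a) ∨ b)), u
3. ◇(c ∧ ¬b), u
4. ◇((c → a) ∨ b), u
5. ¬□◇((c → a) ∨ b), u
6. c ∧ ¬b, v
7. c, v
8. ¬b, v
9. (c → a) ∨ b, w
10. c → a, w
11. a, w
12. ¬◇((c → a) ∨ b), x
13. ¬((c → a) ∨ b), u
14. ¬(c → a), u
15. ¬b, u
16. c, u
17. ¬a, u
18. ¬((c → a) ∨ b), v
19. ¬(c → a), v
20. ¬a, v
21. ¬((c → a) ∨ b), w
22. ¬(c → a), w
23. ¬b, w
24. c, w
25. ¬a, w
Accessibility: uRu, uRv, uRw, uRx, vRu, vRv, vRw, vRx, wRu, wRv, wRw, wRx, xRu, xRv, xRw, xRx
Branch closes: a and ¬a both at w.
Every branch closes (one shown): unsatisfiable in S5.
S4-tableau for the formula:
1. ¬(◇((c → a) ∨ b) → □◇((c → a) ∨ b)) ∧ ◇(c ∧ ¬b), u
2. ¬(◇((c → a) ∨ b) → □◇((c → a) ∨ b)), u
3. ◇(c ∧ ¬b), u
4. ◇((c → a) ∨ b), u
5. ¬□◇((c → a) ∨ b), u
6. c ∧ ¬b, v
7. c, v
8. ¬b, v
9. (c → a) ∨ b, w
10. b, w
11. ¬◇((c → a) ∨ b), x
12. ¬((c → a) ∨ b), x
13. ¬(c → a), x
14. ¬b, x
15. c, x
16. ¬a, x
Accessibility: uRu, uRv, uRw, uRx, vRv, wRw, xRx
Complete open branch: satisfiable in S4, hence also in K, T (this S4-model is also a K-model and a T-model).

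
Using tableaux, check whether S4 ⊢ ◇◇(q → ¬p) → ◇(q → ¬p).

Valid

Tableau for the negation ¬(◇◇(q → ¬p) → ◇(q → ¬p)):
1. ¬(◇◇(q → ¬p) → ◇(q → ¬p)), w0
2. ◇◇(q → ¬p), w0
3. ¬◇(q → ¬p), w0
4. ¬(q → ¬p), w0
5. q, w0
6. p, w0
7. ◇(q → ¬p), w1
8. ¬(q → ¬p), w1
9. q, w1
10. p, w1
11. q → ¬p, w2
12. ¬(q → ¬p), w2
13. q, w2
14. p, w2
15. ¬p, w2
Accessibility: w0Rw0, w0Rw1, w0Rw2, w1Rw1, w1Rw2, w2Rw2
Branch closes: p and ¬p both at w2.
All branches of the negation close; one closing branch shown above.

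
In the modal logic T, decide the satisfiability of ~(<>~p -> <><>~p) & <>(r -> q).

Unsatisfiable

1. ~(<>~p -> <><>~p) & <>(r -> q), 0
2. ~(<>~p -> <><>~p), 0   [&-rule on 1]
3. <>(r -> q), 0   [&-rule on 1]
4. <>~p, 0   [~->-rule on 2]
5. ~<><>~p, 0   [~->-rule on 2]
6. ~<>~p, 0   [~<>-rule on 5 via 0R0]
7. p, 0   [~<>-rule on 6 via 0R0]
8. r -> q, 1   [<>-rule on 3: fresh world 1, 0R1]
9. ~<>~p, 1   [~<>-rule on 5 via 0R1]
10. p, 1   [~<>-rule on 6 via 0R1]
11. q, 1   [->-rule on 8 (branches; this branch)]
12. ~p, 2   [<>-rule on 4: fresh world 2, 0R2]
13. ~<>~p, 2   [~<>-rule on 5 via 0R2]
14. p, 2   [~<>-rule on 6 via 0R2]
Accessibility: 0R0, 0R1, 0R2, 1R1, 2R2
Branch closes: p and ~p both at 2.
All branches of the tableau close; one closing branch shown above.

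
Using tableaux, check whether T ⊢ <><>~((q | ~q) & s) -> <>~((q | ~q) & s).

Not valid

Tableau for the negation ~(<><>~((q | ~q) & s) -> <>~((q | ~q) & s)):
1. ~(<><>~((q | ~q) & s) -> <>~((q | ~q) & s)), 0
2. <><>~((q | ~q) & s), 0   [~->-rule on 1]
3. ~<>~((q | ~q) & s), 0   [~->-rule on 1]
4. (q | ~q) & s, 0   [~<>-rule on 3 via 0R0]
5. q | ~q, 0   [&-rule on 4]
6. s, 0   [&-rule on 4]
7. ~q, 0   [|-rule on 5 (branches; this branch)]
8. <>~((q | ~q) & s), 1   [<>-rule on 2: fresh world 1, 0R1]
9. (q | ~q) & s, 1   [~<>-rule on 3 via 0R1]
10. q | ~q, 1   [&-rule on 9]
11. s, 1   [&-rule on 9]
12. ~q, 1   [|-rule on 10 (branches; this branch)]
13. ~((q | ~q) & s), 2   [<>-rule on 8: fresh world 2, 1R2]
14. ~s, 2   [~&-rule on 13 (branches; this branch)]
Accessibility: 0R0, 0R1, 1R1, 1R2, 2R2
The negation has an open branch (countermodel exists).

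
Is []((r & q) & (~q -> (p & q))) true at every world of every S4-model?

Not valid

Tableau for the negation ~[]((r & q) & (~q -> (p & q))):
1. ~[]((r & q) & (~q -> (p & q))), 0
2. ~((r & q) & (~q -> (p & q))), 1   [~[]-rule on 1: fresh world 1, 0R1]
3. ~(~q -> (p & q)), 1   [~&-rule on 2 (branches; this branch)]
4. ~q, 1   [~->-rule on 3]
5. ~(p & q), 1   [~->-rule on 3]
Accessibility: 0R0, 0R1, 1R1
The negation has an open branch (countermodel exists).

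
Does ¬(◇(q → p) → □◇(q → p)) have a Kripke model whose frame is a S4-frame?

Yes, satisfiable

1. ¬(◇(q → p) → □◇(q → p)), 0
2. ◇(q → p), 0   [¬→-rule on 1]
3. ¬□◇(q → p), 0   [¬→-rule on 1]
4. q → p, 1   [◇-rule on 2: fresh world 1, 0R1]
5. p, 1   [→-rule on 4 (branches; this branch)]
6. ¬◇(q → p), 2   [¬□-rule on 3: fresh world 2, 0R2]
7. ¬(q → p), 2   [¬◇-rule on 6 via 2R2]
8. q, 2   [¬→-rule on 7]
9. ¬p, 2   [¬→-rule on 7]
Accessibility: 0R0, 0R1, 0R2, 1R1, 2R2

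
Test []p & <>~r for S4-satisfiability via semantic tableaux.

1. []p & <>~r, 0
2. []p, 0
3. <>~r, 0
4. p, 0
5. ~r, 1
6. p, 1
Accessibility: 0R0, 0R1, 1R1

Satisfiable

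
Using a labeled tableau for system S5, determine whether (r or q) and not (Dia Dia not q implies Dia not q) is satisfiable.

Unsatisfiable (every branch closes)

1. (r or q) and not (Dia Dia not q implies Dia not q), u
2. r or q, u
3. not (Dia Dia not q implies Dia not q), u
4. Dia Dia not q, u
5. not Dia not q, u
6. q, u
7. Dia not q, v
8. q, v
9. not q, w
10. q, w
Accessibility: uRu, uRv, uRw, vRu, vRv, vRw, wRu, wRv, wRw
Branch closes: q and not q both at w.
All branches of the tableau close; one closing branch shown above.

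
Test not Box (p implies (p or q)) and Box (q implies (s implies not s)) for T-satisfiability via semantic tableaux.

1. not Box (p implies (p or q)) and Box (q implies (s implies not s)), u
2. not Box (p implies (p or q)), u
3. Box (q implies (s implies not s)), u
4. q implies (s implies not s), u
5. s implies not s, u
6. not s, u
7. not (p implies (p or q)), v
8. p, v
9. not (p or q), v
10. not p, v
11. not q, v
Accessibility: uRu, uRv, vRv
Branch closes: p and not p both at v.
All branches of the tableau close; one closing branch shown above.

Unsatisfiable (every branch closes)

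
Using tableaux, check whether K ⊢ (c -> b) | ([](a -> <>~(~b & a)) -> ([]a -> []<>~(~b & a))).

Tableau for the negation ~((c -> b) | ([](a -> <>~(~b & a)) -> ([]a -> []<>~(~b & a)))):
1. ~((c -> b) | ([](a -> <>~(~b & a)) -> ([]a -> []<>~(~b & a)))), u
2. ~(c -> b), u
3. ~([](a -> <>~(~b & a)) -> ([]a -> []<>~(~b & a))), u
4. c, u
5. ~b, u
6. [](a -> <>~(~b & a)), u
7. ~([]a -> []<>~(~b & a)), u
8. []a, u
9. ~[]<>~(~b & a), u
10. ~<>~(~b & a), v
11. a -> <>~(~b & a), v
12. a, v
13. <>~(~b & a), v
14. ~(~b & a), w
15. ~b & a, w
16. ~b, w
17. a, w
18. ~a, w
Accessibility: uRv, vRw
Branch closes: a and ~a both at w.
Every branch of the negation's tableau closes; the branch above is one of them.

Valid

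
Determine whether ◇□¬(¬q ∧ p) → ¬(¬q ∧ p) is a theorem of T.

Invalid (countermodel exists)

Tableau for the negation ¬(◇□¬(¬q ∧ p) → ¬(¬q ∧ p)):
1. ¬(◇□¬(¬q ∧ p) → ¬(¬q ∧ p)), w0
2. ◇□¬(¬q ∧ p), w0   [¬→-rule on 1]
3. ¬q ∧ p, w0   [¬→-rule on 1]
4. ¬q, w0   [∧-rule on 3]
5. p, w0   [∧-rule on 3]
6. □¬(¬q ∧ p), w1   [◇-rule on 2: fresh world w1, w0Rw1]
7. ¬(¬q ∧ p), w1   [□-rule on 6 via w1Rw1]
8. ¬p, w1   [¬∧-rule on 7 (branches; this branch)]
Accessibility: w0Rw0, w0Rw1, w1Rw1
The negation has an open branch (countermodel exists).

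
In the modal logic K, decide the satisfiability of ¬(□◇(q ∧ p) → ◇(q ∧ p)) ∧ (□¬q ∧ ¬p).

1. ¬(□◇(q ∧ p) → ◇(q ∧ p)) ∧ (□¬q ∧ ¬p), 0
2. ¬(□◇(q ∧ p) → ◇(q ∧ p)), 0
3. □¬q ∧ ¬p, 0
4. □◇(q ∧ p), 0
5. ¬◇(q ∧ p), 0
6. □¬q, 0
7. ¬p, 0

Satisfiable (open branch found)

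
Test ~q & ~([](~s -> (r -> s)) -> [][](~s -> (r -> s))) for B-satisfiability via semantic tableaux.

Satisfiable (open branch found)

1. ~q & ~([](~s -> (r -> s)) -> [][](~s -> (r -> s))), u
2. ~q, u
3. ~([](~s -> (r -> s)) -> [][](~s -> (r -> s))), u
4. [](~s -> (r -> s)), u
5. ~[][](~s -> (r -> s)), u
6. ~s -> (r -> s), u
7. r -> s, u
8. s, u
9. ~[](~s -> (r -> s)), v
10. ~s -> (r -> s), v
11. r -> s, v
12. s, v
13. ~(~s -> (r -> s)), w
14. ~s, w
15. ~(r -> s), w
16. r, w
Accessibility: uRu, uRv, vRu, vRv, vRw, wRv, wRw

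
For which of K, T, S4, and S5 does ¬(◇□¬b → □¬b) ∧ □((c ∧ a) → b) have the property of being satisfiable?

S5-tableau for the formula:
1. ¬(◇□¬b → □¬b) ∧ □((c ∧ a) → b), 0
2. ¬(◇□¬b → □¬b), 0   [∧-rule on 1]
3. □((c ∧ a) → b), 0   [∧-rule on 1]
4. ◇□¬b, 0   [¬→-rule on 2]
5. ¬□¬b, 0   [¬→-rule on 2]
6. (c ∧ a) → b, 0   [□-rule on 3 via 0R0]
7. ¬(c ∧ a), 0   [→-rule on 6 (branches; this branch)]
8. ¬a, 0   [¬∧-rule on 7 (branches; this branch)]
9. □¬b, 1   [◇-rule on 4: fresh world 1, 0R1]
10. (c ∧ a) → b, 1   [□-rule on 3 via 0R1]
11. ¬b, 0   [□-rule on 9 via 1R0]
12. ¬b, 1   [□-rule on 9 via 1R1]
13. ¬(c ∧ a), 1   [→-rule on 10 (branches; this branch)]
14. ¬a, 1   [¬∧-rule on 13 (branches; this branch)]
15. b, 2   [¬□-rule on 5: fresh world 2, 0R2]
16. (c ∧ a) → b, 2   [□-rule on 3 via 0R2]
17. ¬b, 2   [□-rule on 9 via 1R2]
Accessibility: 0R0, 0R1, 0R2, 1R0, 1R1, 1R2, 2R0, 2R1, 2R2
Branch closes: b and ¬b both at 2.
Every branch closes (one shown): unsatisfiable in S5.
S4-tableau for the formula:
1. ¬(◇□¬b → □¬b) ∧ □((c ∧ a) → b), 0
2. ¬(◇□¬b → □¬b), 0   [∧-rule on 1]
3. □((c ∧ a) → b), 0   [∧-rule on 1]
4. ◇□¬b, 0   [¬→-rule on 2]
5. ¬□¬b, 0   [¬→-rule on 2]
6. (c ∧ a) → b, 0   [□-rule on 3 via 0R0]
7. b, 0   [→-rule on 6 (branches; this branch)]
8. □¬b, 1   [◇-rule on 4: fresh world 1, 0R1]
9. (c ∧ a) → b, 1   [□-rule on 3 via 0R1]
10. ¬b, 1   [□-rule on 8 via 1R1]
11. ¬(c ∧ a), 1   [→-rule on 9 (branches; this branch)]
12. ¬a, 1   [¬∧-rule on 11 (branches; this branch)]
13. b, 2   [¬□-rule on 5: fresh world 2, 0R2]
14. (c ∧ a) → b, 2   [□-rule on 3 via 0R2]
Accessibility: 0R0, 0R1, 0R2, 1R1, 2R2
Complete open branch: satisfiable in S4, hence also in K, T (this S4-model is also a K-model and a T-model).

K, T, S4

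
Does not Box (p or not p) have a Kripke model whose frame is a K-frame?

Unsatisfiable

1. not Box (p or not p), u
2. not (p or not p), v   [neg-Box-rule on 1: fresh world v, uRv]
3. not p, v   [neg-or-rule on 2]
4. p, v   [neg-or-rule on 2]
Accessibility: uRv
Branch closes: p and not p both at v.
All branches of the tableau close; one closing branch shown above.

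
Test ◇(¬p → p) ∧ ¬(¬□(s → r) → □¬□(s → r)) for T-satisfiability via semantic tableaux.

Yes, satisfiable

1. ◇(¬p → p) ∧ ¬(¬□(s → r) → □¬□(s → r)), 0
2. ◇(¬p → p), 0
3. ¬(¬□(s → r) → □¬□(s → r)), 0
4. ¬□(s → r), 0
5. ¬□¬□(s → r), 0
6. ¬p → p, 1
7. p, 1
8. ¬(s → r), 2
9. s, 2
10. ¬r, 2
11. □(s → r), 3
12. s → r, 3
13. r, 3
Accessibility: 0R0, 0R1, 0R2, 0R3, 1R1, 2R2, 3R3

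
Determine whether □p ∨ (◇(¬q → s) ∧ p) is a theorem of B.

Not valid

Tableau for the negation ¬(□p ∨ (◇(¬q → s) ∧ p)):
1. ¬(□p ∨ (◇(¬q → s) ∧ p)), 0
2. ¬□p, 0
3. ¬(◇(¬q → s) ∧ p), 0
4. ¬p, 0
5. ¬p, 1
Accessibility: 0R0, 0R1, 1R0, 1R1
The negation has an open branch (countermodel exists).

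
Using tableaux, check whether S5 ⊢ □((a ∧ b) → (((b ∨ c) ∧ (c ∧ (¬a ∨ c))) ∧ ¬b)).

Tableau for the negation ¬□((a ∧ b) → (((b ∨ c) ∧ (c ∧ (¬a ∨ c))) ∧ ¬b)):
1. ¬□((a ∧ b) → (((b ∨ c) ∧ (c ∧ (¬a ∨ c))) ∧ ¬b)), u
2. ¬((a ∧ b) → (((b ∨ c) ∧ (c ∧ (¬a ∨ c))) ∧ ¬b)), v
3. a ∧ b, v
4. ¬(((b ∨ c) ∧ (c ∧ (¬a ∨ c))) ∧ ¬b), v
5. a, v
6. b, v
Accessibility: uRu, uRv, vRu, vRv
The negation has an open branch (countermodel exists).

Invalid (countermodel exists)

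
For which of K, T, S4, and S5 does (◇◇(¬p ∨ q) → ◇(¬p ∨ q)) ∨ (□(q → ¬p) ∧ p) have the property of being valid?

T, S4, S5

K-tableau for the negation ¬((◇◇(¬p ∨ q) → ◇(¬p ∨ q)) ∨ (□(q → ¬p) ∧ p)):
1. ¬((◇◇(¬p ∨ q) → ◇(¬p ∨ q)) ∨ (□(q → ¬p) ∧ p)), 0
2. ¬(◇◇(¬p ∨ q) → ◇(¬p ∨ q)), 0
3. ¬(□(q → ¬p) ∧ p), 0
4. ◇◇(¬p ∨ q), 0
5. ¬◇(¬p ∨ q), 0
6. ¬p, 0
7. ◇(¬p ∨ q), 1
8. ¬(¬p ∨ q), 1
9. p, 1
10. ¬q, 1
11. ¬p ∨ q, 2
12. q, 2
Accessibility: 0R1, 1R2
Complete open branch: countermodel on a K-frame, so not valid in K.
T-tableau for the negation ¬((◇◇(¬p ∨ q) → ◇(¬p ∨ q)) ∨ (□(q → ¬p) ∧ p)):
1. ¬((◇◇(¬p ∨ q) → ◇(¬p ∨ q)) ∨ (□(q → ¬p) ∧ p)), 0
2. ¬(◇◇(¬p ∨ q) → ◇(¬p ∨ q)), 0
3. ¬(□(q → ¬p) ∧ p), 0
4. ◇◇(¬p ∨ q), 0
5. ¬◇(¬p ∨ q), 0
6. ¬(¬p ∨ q), 0
7. p, 0
8. ¬q, 0
9. ¬□(q → ¬p), 0
10. ◇(¬p ∨ q), 1
11. ¬(¬p ∨ q), 1
12. p, 1
13. ¬q, 1
14. ¬(q → ¬p), 2
15. q, 2
16. p, 2
17. ¬(¬p ∨ q), 2
18. ¬q, 2
Accessibility: 0R0, 0R1, 0R2, 1R1, 2R2
Branch closes: q and ¬q both at 2.
Every branch closes (one shown): valid in T, hence also in S4, S5 (every theorem of T is a theorem of S4 and S5).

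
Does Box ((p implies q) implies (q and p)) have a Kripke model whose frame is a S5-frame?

Satisfiable

1. Box ((p implies q) implies (q and p)), w0
2. (p implies q) implies (q and p), w0
3. q and p, w0
4. q, w0
5. p, w0
Accessibility: w0Rw0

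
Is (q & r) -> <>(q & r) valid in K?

Tableau for the negation ~((q & r) -> <>(q & r)):
1. ~((q & r) -> <>(q & r)), w0
2. q & r, w0
3. ~<>(q & r), w0
4. q, w0
5. r, w0
The negation has an open branch (countermodel exists).

Not valid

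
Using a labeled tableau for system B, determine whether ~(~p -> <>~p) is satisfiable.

1. ~(~p -> <>~p), 0
2. ~p, 0   [~->-rule on 1]
3. ~<>~p, 0   [~->-rule on 1]
4. p, 0   [~<>-rule on 3 via 0R0]
Accessibility: 0R0
Branch closes: p and ~p both at 0.
Every branch closes; the branch above is one of them.

No, unsatisfiable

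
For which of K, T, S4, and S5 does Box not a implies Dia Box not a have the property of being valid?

T, S4, S5

K-tableau for the negation not (Box not a implies Dia Box not a):
1. not (Box not a implies Dia Box not a), 0
2. Box not a, 0   [neg-implies-rule on 1]
3. not Dia Box not a, 0   [neg-implies-rule on 1]
Complete open branch: countermodel on a K-frame, so not valid in K.
T-tableau for the negation not (Box not a implies Dia Box not a):
1. not (Box not a implies Dia Box not a), 0
2. Box not a, 0   [neg-implies-rule on 1]
3. not Dia Box not a, 0   [neg-implies-rule on 1]
4. not a, 0   [Box-rule on 2 via 0R0]
5. not Box not a, 0   [neg-Dia-rule on 3 via 0R0]
6. a, 1   [neg-Box-rule on 5: fresh world 1, 0R1]
7. not a, 1   [Box-rule on 2 via 0R1]
Accessibility: 0R0, 0R1, 1R1
Branch closes: a and not a both at 1.
Every branch closes (one shown): valid in T, hence also in S4, S5 (every theorem of T is a theorem of S4 and S5).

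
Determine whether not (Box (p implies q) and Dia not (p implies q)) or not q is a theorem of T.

Valid

Tableau for the negation not (not (Box (p implies q) and Dia not (p implies q)) or not q):
1. not (not (Box (p implies q) and Dia not (p implies q)) or not q), w0
2. Box (p implies q) and Dia not (p implies q), w0
3. q, w0
4. Box (p implies q), w0
5. Dia not (p implies q), w0
6. p implies q, w0
7. not (p implies q), w1
8. p, w1
9. not q, w1
10. p implies q, w1
11. q, w1
Accessibility: w0Rw0, w0Rw1, w1Rw1
Branch closes: q and not q both at w1.
Every branch of the negation's tableau closes; the branch above is one of them.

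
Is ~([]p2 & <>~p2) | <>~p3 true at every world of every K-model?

Valid in K

Tableau for the negation ~(~([]p2 & <>~p2) | <>~p3):
1. ~(~([]p2 & <>~p2) | <>~p3), u
2. []p2 & <>~p2, u
3. ~<>~p3, u
4. []p2, u
5. <>~p2, u
6. ~p2, v
7. p3, v
8. p2, v
Accessibility: uRv
Branch closes: p2 and ~p2 both at v.
All branches of the negation close; one closing branch shown above.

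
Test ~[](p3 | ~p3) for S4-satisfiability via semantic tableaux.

1. ~[](p3 | ~p3), w0
2. ~(p3 | ~p3), w1   [~[]-rule on 1: fresh world w1, w0Rw1]
3. ~p3, w1   [~|-rule on 2]
4. p3, w1   [~|-rule on 2]
Accessibility: w0Rw0, w0Rw1, w1Rw1
Branch closes: p3 and ~p3 both at w1.
(One branch shown.) All branches close.

Unsatisfiable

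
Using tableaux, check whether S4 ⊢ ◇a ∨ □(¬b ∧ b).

Tableau for the negation ¬(◇a ∨ □(¬b ∧ b)):
1. ¬(◇a ∨ □(¬b ∧ b)), 0
2. ¬◇a, 0   [¬∨-rule on 1]
3. ¬□(¬b ∧ b), 0   [¬∨-rule on 1]
4. ¬a, 0   [¬◇-rule on 2 via 0R0]
5. ¬(¬b ∧ b), 1   [¬□-rule on 3: fresh world 1, 0R1]
6. ¬a, 1   [¬◇-rule on 2 via 0R1]
7. ¬b, 1   [¬∧-rule on 5 (branches; this branch)]
Accessibility: 0R0, 0R1, 1R1
The negation has an open branch (countermodel exists).

Not valid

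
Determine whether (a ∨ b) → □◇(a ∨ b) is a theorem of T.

Tableau for the negation ¬((a ∨ b) → □◇(a ∨ b)):
1. ¬((a ∨ b) → □◇(a ∨ b)), u
2. a ∨ b, u   [¬→-rule on 1]
3. ¬□◇(a ∨ b), u   [¬→-rule on 1]
4. b, u   [∨-rule on 2 (branches; this branch)]
5. ¬◇(a ∨ b), v   [¬□-rule on 3: fresh world v, uRv]
6. ¬(a ∨ b), v   [¬◇-rule on 5 via vRv]
7. ¬a, v   [¬∨-rule on 6]
8. ¬b, v   [¬∨-rule on 6]
Accessibility: uRu, uRv, vRv
The negation has an open branch (countermodel exists).

Not valid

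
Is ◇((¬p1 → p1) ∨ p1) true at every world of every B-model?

Invalid (countermodel exists)

Tableau for the negation ¬◇((¬p1 → p1) ∨ p1):
1. ¬◇((¬p1 → p1) ∨ p1), u
2. ¬((¬p1 → p1) ∨ p1), u
3. ¬(¬p1 → p1), u
4. ¬p1, u
Accessibility: uRu
The negation has an open branch (countermodel exists).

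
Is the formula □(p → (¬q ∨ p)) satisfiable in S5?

Satisfiable (open branch found)

1. □(p → (¬q ∨ p)), w0
2. p → (¬q ∨ p), w0
3. ¬q ∨ p, w0
4. p, w0
Accessibility: w0Rw0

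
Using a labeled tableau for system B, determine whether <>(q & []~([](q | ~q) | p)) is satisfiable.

1. <>(q & []~([](q | ~q) | p)), w0
2. q & []~([](q | ~q) | p), w1
3. q, w1
4. []~([](q | ~q) | p), w1
5. ~([](q | ~q) | p), w0
6. ~[](q | ~q), w0
7. ~p, w0
8. ~([](q | ~q) | p), w1
9. ~[](q | ~q), w1
10. ~p, w1
11. ~(q | ~q), w2
12. ~q, w2
13. q, w2
Accessibility: w0Rw0, w0Rw1, w0Rw2, w1Rw0, w1Rw1, w2Rw0, w2Rw2
Branch closes: q and ~q both at w2.
(One branch shown.) All branches close.

Unsatisfiable (every branch closes)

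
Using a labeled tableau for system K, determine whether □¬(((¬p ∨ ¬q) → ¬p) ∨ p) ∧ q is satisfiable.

1. □¬(((¬p ∨ ¬q) → ¬p) ∨ p) ∧ q, w0
2. □¬(((¬p ∨ ¬q) → ¬p) ∨ p), w0
3. q, w0

Satisfiable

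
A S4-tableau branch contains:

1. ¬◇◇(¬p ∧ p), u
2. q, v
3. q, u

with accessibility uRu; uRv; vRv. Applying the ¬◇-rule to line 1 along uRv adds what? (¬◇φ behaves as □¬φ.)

¬◇(¬p ∧ p), v

¬◇φ behaves as □¬φ: propagate the negated body to each accessible world.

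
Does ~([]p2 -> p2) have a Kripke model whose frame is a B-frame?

Unsatisfiable (every branch closes)

1. ~([]p2 -> p2), u
2. []p2, u
3. ~p2, u
4. p2, u
Accessibility: uRu
Branch closes: p2 and ~p2 both at u.
Every branch closes; the branch above is one of them.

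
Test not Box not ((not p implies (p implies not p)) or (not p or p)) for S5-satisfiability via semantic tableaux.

Yes, satisfiable

1. not Box not ((not p implies (p implies not p)) or (not p or p)), 0
2. (not p implies (p implies not p)) or (not p or p), 1   [neg-Box-rule on 1: fresh world 1, 0R1]
3. not p or p, 1   [or-rule on 2 (branches; this branch)]
4. p, 1   [or-rule on 3 (branches; this branch)]
Accessibility: 0R0, 0R1, 1R0, 1R1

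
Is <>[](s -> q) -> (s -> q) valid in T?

Not valid

Tableau for the negation ~(<>[](s -> q) -> (s -> q)):
1. ~(<>[](s -> q) -> (s -> q)), u
2. <>[](s -> q), u
3. ~(s -> q), u
4. s, u
5. ~q, u
6. [](s -> q), v
7. s -> q, v
8. q, v
Accessibility: uRu, uRv, vRv
The negation has an open branch (countermodel exists).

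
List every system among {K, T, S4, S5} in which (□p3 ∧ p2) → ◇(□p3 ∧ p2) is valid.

T, S4, S5

T-tableau for the negation ¬((□p3 ∧ p2) → ◇(□p3 ∧ p2)):
1. ¬((□p3 ∧ p2) → ◇(□p3 ∧ p2)), 0
2. □p3 ∧ p2, 0
3. ¬◇(□p3 ∧ p2), 0
4. □p3, 0
5. p2, 0
6. ¬(□p3 ∧ p2), 0
7. p3, 0
8. ¬□p3, 0
9. ¬p3, 1
10. ¬(□p3 ∧ p2), 1
11. p3, 1
Accessibility: 0R0, 0R1, 1R1
Branch closes: p3 and ¬p3 both at 1.
Every branch closes (one shown): valid in T, hence also in S4, S5 (every theorem of T is a theorem of S4 and S5).
K-tableau for the negation ¬((□p3 ∧ p2) → ◇(□p3 ∧ p2)):
1. ¬((□p3 ∧ p2) → ◇(□p3 ∧ p2)), 0
2. □p3 ∧ p2, 0
3. ¬◇(□p3 ∧ p2), 0
4. □p3, 0
5. p2, 0
Complete open branch: countermodel on a K-frame, so not valid in K.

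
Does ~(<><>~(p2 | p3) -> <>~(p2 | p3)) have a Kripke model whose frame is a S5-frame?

Unsatisfiable (every branch closes)

1. ~(<><>~(p2 | p3) -> <>~(p2 | p3)), w0
2. <><>~(p2 | p3), w0
3. ~<>~(p2 | p3), w0
4. p2 | p3, w0
5. p3, w0
6. <>~(p2 | p3), w1
7. p2 | p3, w1
8. p3, w1
9. ~(p2 | p3), w2
10. ~p2, w2
11. ~p3, w2
12. p2 | p3, w2
13. p3, w2
Accessibility: w0Rw0, w0Rw1, w0Rw2, w1Rw0, w1Rw1, w1Rw2, w2Rw0, w2Rw1, w2Rw2
Branch closes: p3 and ~p3 both at w2.
All branches of the tableau close; one closing branch shown above.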